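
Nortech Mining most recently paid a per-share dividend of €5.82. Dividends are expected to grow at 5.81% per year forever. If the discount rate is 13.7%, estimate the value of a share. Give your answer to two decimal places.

Gordon growth model: P₀ = D₁/(r − g). D₁ = 5.82 × (1 + 0.0581) = 6.1581.
P₀ = 6.1581 / (0.137 − 0.0581) = 6.1581 / 0.0789 = 78.0500

€78.05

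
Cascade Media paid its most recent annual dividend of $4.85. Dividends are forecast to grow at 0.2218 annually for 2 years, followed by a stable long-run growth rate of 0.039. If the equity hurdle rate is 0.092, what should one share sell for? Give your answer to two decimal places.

Two-stage DDM. Project D₁…D_2 at 0.2218, terminal growth 0.039, discount at r = 0.092.
D_1 = 5.9257
D_2 = 7.2401
Terminal value at t=2: TV = D_3/(r−g) = 7.5224/(0.092−0.039) = 141.9324
P₀ = 5.9257/(1+0.092)^1 + 7.2401/(1+0.092)^2 + 141.9324/(1+0.092)^2 = 130.5225

$130.52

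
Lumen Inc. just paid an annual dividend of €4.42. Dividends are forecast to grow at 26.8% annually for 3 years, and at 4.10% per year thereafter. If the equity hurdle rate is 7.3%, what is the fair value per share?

€255.98

Two-stage DDM. Project D₁…D_3 at 0.268, terminal growth 0.041, discount at r = 0.073.
D_1 = 5.6046
D_2 = 7.1066
D_3 = 9.0111
Terminal value at t=3: TV = D_4/(r−g) = 9.3806/(0.073−0.041) = 293.1438
P₀ = 5.6046/(1+0.073)^1 + 7.1066/(1+0.073)^2 + 9.0111/(1+0.073)^3 + 293.1438/(1+0.073)^3 = 255.9812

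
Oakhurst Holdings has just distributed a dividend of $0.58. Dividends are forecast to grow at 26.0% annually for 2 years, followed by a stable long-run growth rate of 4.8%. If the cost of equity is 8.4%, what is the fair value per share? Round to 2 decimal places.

Two-stage DDM. Project D₁…D_2 at 0.26, terminal growth 0.048, discount at r = 0.084.
D_1 = 0.7308
D_2 = 0.9208
Terminal value at t=2: TV = D_3/(r−g) = 0.9650/(0.084−0.048) = 26.8057
P₀ = 0.7308/(1+0.084)^1 + 0.9208/(1+0.084)^2 + 26.8057/(1+0.084)^2 = 24.2701

$24.27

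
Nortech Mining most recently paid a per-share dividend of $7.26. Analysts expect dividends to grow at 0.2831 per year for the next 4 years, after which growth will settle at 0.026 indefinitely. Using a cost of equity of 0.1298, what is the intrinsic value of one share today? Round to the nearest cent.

Two-stage DDM. Project D₁…D_4 at 0.2831, terminal growth 0.026, discount at r = 0.1298.
D_1 = 9.3153
D_2 = 11.9525
D_3 = 15.3362
D_4 = 19.6779
Terminal value at t=4: TV = D_5/(r−g) = 20.1895/(0.1298−0.026) = 194.5040
P₀ = 9.3153/(1+0.1298)^1 + 11.9525/(1+0.1298)^2 + 15.3362/(1+0.1298)^3 + 19.6779/(1+0.1298)^4 + 194.5040/(1+0.1298)^4 = 159.6982

$159.70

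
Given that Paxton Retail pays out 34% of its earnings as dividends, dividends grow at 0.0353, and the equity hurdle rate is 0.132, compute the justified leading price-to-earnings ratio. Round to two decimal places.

3.52

Justified leading P/E = b/(r−g) = 0.34/(0.132−0.0353) = 3.5160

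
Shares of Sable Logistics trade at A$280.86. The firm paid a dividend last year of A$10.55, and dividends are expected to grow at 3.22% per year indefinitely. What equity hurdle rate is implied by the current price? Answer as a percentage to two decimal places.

7.10%

Rearranging the constant-growth DDM: r = D₁/P₀ + g.
D₁ = 10.55 × (1 + 0.0322) = 10.8897.
r = 10.8897 / 280.86 + 0.0322 = 0.03877 + 0.0322 = 0.07097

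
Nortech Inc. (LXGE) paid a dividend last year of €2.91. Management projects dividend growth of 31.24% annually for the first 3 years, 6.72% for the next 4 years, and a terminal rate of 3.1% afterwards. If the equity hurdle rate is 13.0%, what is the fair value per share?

Three-stage DDM. Project D₁…D_7; terminal Gordon value at t=7 with g = 0.031; discount at r = 0.13.
D_1 = 3.8191
D_2 = 5.0122
D_3 = 6.5780
D_4 = 7.0200
D_5 = 7.4918
D_6 = 7.9952
D_7 = 8.5325
TV_7 = 8.7970/(0.13−0.031) = 88.8584
P₀ = Σ Dₜ/(1+r)ᵗ + TV_7/(1+r)^7 = 65.4728

€65.47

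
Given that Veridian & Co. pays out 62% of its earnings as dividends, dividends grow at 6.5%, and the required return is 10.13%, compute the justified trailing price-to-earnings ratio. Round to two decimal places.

18.19

Justified trailing P/E = b(1+g)/(r−g) = 0.62×(1+0.065)/(0.1013−0.065) = 18.1901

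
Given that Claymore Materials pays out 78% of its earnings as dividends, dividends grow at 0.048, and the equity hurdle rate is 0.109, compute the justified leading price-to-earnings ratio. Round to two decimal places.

Justified leading P/E = b/(r−g) = 0.78/(0.109−0.048) = 12.7869

12.79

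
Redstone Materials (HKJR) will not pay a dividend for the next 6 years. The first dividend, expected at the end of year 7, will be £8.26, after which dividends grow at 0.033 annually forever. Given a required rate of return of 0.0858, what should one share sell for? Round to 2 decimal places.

£95.47

Deferred-dividend DDM. At t=6 the remaining stream is a growing perpetuity with first payment D_7 = 8.26.
V_6 = D_7/(r−g) = 8.26/(0.0858−0.033) = 156.4394
P₀ = V_6/(1+r)^6 = 156.4394/(1+0.0858)^6 = 95.4656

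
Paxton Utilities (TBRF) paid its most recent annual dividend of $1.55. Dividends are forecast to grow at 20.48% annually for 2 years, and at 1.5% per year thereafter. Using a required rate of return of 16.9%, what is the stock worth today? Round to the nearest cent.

$14.10

Two-stage DDM. Project D₁…D_2 at 0.2048, terminal growth 0.015, discount at r = 0.169.
D_1 = 1.8674
D_2 = 2.2499
Terminal value at t=2: TV = D_3/(r−g) = 2.2836/(0.169−0.015) = 14.8288
P₀ = 1.8674/(1+0.169)^1 + 2.2499/(1+0.169)^2 + 14.8288/(1+0.169)^2 = 14.0951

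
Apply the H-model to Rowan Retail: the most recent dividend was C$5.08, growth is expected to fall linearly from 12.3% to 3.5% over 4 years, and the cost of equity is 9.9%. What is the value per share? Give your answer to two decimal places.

H-model: P₀ = D₀[(1+g_L) + H(g_S−g_L)]/(r−g_L), with H = 4/2 = 2.
P₀ = 5.08 × [(1+0.035) + 2×(0.123−0.035)] / (0.099−0.035)
   = 5.08 × 1.2110 / 0.064 = 96.1231

C$96.12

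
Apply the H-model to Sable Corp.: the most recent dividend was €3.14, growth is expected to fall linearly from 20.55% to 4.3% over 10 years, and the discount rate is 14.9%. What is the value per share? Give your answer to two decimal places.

€54.96

H-model: P₀ = D₀[(1+g_L) + H(g_S−g_L)]/(r−g_L), with H = 10/2 = 5.
P₀ = 3.14 × [(1+0.043) + 5×(0.2055−0.043)] / (0.149−0.043)
   = 3.14 × 1.8555 / 0.106 = 54.9648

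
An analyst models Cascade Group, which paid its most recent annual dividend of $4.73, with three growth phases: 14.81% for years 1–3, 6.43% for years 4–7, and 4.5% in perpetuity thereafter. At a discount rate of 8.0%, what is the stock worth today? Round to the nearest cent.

$197.98

Three-stage DDM. Project D₁…D_7; terminal Gordon value at t=7 with g = 0.045; discount at r = 0.08.
D_1 = 5.4305
D_2 = 6.2348
D_3 = 7.1581
D_4 = 7.6184
D_5 = 8.1083
D_6 = 8.6296
D_7 = 9.1845
TV_7 = 9.5978/(0.08−0.045) = 274.2236
P₀ = Σ Dₜ/(1+r)ᵗ + TV_7/(1+r)^7 = 197.9781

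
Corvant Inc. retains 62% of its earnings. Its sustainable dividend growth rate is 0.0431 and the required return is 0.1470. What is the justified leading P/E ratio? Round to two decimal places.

Payout ratio b = 1 − 0.62 = 0.38.
Justified leading P/E = b/(r−g) = 0.38/(0.147−0.0431) = 3.6574

3.66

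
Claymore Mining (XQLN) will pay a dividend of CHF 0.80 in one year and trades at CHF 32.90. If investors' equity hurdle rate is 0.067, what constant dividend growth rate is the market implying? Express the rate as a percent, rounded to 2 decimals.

4.27%

From P₀ = D₁/(r − g), the implied growth is g = r − D₁/P₀.
g = 0.067 − 0.80/32.90 = 0.067 − 0.02432 = 0.04268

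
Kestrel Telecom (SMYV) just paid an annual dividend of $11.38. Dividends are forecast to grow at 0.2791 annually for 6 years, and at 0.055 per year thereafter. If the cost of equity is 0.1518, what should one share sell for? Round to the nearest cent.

Two-stage DDM. Project D₁…D_6 at 0.2791, terminal growth 0.055, discount at r = 0.1518.
D_1 = 14.5562
D_2 = 18.6188
D_3 = 23.8153
D_4 = 30.4621
D_5 = 38.9641
D_6 = 49.8390
Terminal value at t=6: TV = D_7/(r−g) = 52.5801/(0.1518−0.055) = 543.1832
P₀ = 14.5562/(1+0.1518)^1 + 18.6188/(1+0.1518)^2 + 23.8153/(1+0.1518)^3 + 30.4621/(1+0.1518)^4 + 38.9641/(1+0.1518)^5 + 49.8390/(1+0.1518)^6 + 543.1832/(1+0.1518)^6 = 332.7725

$332.77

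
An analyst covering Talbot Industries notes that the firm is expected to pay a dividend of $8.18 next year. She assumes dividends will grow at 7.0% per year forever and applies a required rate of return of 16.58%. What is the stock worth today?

$85.39

Gordon growth model: P₀ = D₁/(r − g), with D₁ = 8.18 given directly.
P₀ = 8.1800 / (0.1658 − 0.07) = 8.1800 / 0.0958 = 85.3862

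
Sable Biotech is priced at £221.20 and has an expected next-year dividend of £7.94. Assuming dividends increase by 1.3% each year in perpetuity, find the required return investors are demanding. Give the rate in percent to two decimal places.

Rearranging the constant-growth DDM: r = D₁/P₀ + g.
r = 7.9400 / 221.20 + 0.013 = 0.03590 + 0.013 = 0.04890

4.89%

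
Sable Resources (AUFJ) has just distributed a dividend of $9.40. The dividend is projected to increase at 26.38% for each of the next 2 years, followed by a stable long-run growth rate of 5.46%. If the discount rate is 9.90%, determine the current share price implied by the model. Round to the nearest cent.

$318.49

Two-stage DDM. Project D₁…D_2 at 0.2638, terminal growth 0.0546, discount at r = 0.099.
D_1 = 11.8797
D_2 = 15.0136
Terminal value at t=2: TV = D_3/(r−g) = 15.8333/(0.099−0.0546) = 356.6066
P₀ = 11.8797/(1+0.099)^1 + 15.0136/(1+0.099)^2 + 356.6066/(1+0.099)^2 = 318.4928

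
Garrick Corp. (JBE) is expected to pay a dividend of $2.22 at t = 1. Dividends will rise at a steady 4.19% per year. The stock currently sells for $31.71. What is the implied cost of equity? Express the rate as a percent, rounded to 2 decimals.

11.19%

Rearranging the constant-growth DDM: r = D₁/P₀ + g.
r = 2.2200 / 31.71 + 0.0419 = 0.07001 + 0.0419 = 0.11191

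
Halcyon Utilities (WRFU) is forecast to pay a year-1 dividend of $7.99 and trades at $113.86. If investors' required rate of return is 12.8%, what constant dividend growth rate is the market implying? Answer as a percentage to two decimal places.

5.78%

From P₀ = D₁/(r − g), the implied growth is g = r − D₁/P₀.
g = 0.128 − 7.99/113.86 = 0.128 − 0.07017 = 0.05783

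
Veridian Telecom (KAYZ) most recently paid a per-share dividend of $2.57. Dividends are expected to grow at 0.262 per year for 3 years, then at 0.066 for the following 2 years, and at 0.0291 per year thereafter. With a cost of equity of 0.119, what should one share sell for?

Three-stage DDM. Project D₁…D_5; terminal Gordon value at t=5 with g = 0.0291; discount at r = 0.119.
D_1 = 3.2433
D_2 = 4.0931
D_3 = 5.1655
D_4 = 5.5064
D_5 = 5.8698
TV_5 = 6.0406/(0.119−0.0291) = 67.1929
P₀ = Σ Dₜ/(1+r)ᵗ + TV_5/(1+r)^5 = 55.0091

$55.01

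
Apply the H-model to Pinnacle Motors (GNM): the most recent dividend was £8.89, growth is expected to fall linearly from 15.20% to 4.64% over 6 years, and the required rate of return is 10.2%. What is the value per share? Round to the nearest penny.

£217.96

H-model: P₀ = D₀[(1+g_L) + H(g_S−g_L)]/(r−g_L), with H = 6/2 = 3.
P₀ = 8.89 × [(1+0.0464) + 3×(0.152−0.0464)] / (0.102−0.0464)
   = 8.89 × 1.3632 / 0.0556 = 217.9649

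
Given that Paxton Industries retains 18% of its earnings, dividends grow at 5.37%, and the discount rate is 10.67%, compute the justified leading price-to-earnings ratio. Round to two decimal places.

Payout ratio b = 1 − 0.18 = 0.82.
Justified leading P/E = b/(r−g) = 0.82/(0.1067−0.0537) = 15.4717

15.47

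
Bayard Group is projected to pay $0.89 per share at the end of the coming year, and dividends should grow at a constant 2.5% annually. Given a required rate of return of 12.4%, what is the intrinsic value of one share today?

Gordon growth model: P₀ = D₁/(r − g), with D₁ = 0.89 given directly.
P₀ = 0.8900 / (0.124 − 0.025) = 0.8900 / 0.099 = 8.9899

$8.99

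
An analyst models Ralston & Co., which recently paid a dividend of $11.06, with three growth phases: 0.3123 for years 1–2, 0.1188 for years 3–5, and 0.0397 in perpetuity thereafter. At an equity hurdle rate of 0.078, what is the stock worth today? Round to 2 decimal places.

Three-stage DDM. Project D₁…D_5; terminal Gordon value at t=5 with g = 0.0397; discount at r = 0.078.
D_1 = 14.5140
D_2 = 19.0468
D_3 = 21.3095
D_4 = 23.8411
D_5 = 26.6734
TV_5 = 27.7324/(0.078−0.0397) = 724.0825
P₀ = Σ Dₜ/(1+r)ᵗ + TV_5/(1+r)^5 = 580.2282

$580.23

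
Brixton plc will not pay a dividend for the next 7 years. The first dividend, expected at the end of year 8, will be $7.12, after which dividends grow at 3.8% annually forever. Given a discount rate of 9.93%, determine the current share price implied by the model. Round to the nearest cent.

$59.87

Deferred-dividend DDM. At t=7 the remaining stream is a growing perpetuity with first payment D_8 = 7.12.
V_7 = D_8/(r−g) = 7.12/(0.0993−0.038) = 116.1501
P₀ = V_7/(1+r)^7 = 116.1501/(1+0.0993)^7 = 59.8695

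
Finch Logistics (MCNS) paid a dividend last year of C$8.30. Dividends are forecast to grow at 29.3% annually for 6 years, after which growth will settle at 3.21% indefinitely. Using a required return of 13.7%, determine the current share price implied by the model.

C$256.62

Two-stage DDM. Project D₁…D_6 at 0.293, terminal growth 0.0321, discount at r = 0.137.
D_1 = 10.7319
D_2 = 13.8763
D_3 = 17.9421
D_4 = 23.1992
D_5 = 29.9965
D_6 = 38.7855
Terminal value at t=6: TV = D_7/(r−g) = 40.0305/(0.137−0.0321) = 381.6063
P₀ = 10.7319/(1+0.137)^1 + 13.8763/(1+0.137)^2 + 17.9421/(1+0.137)^3 + 23.1992/(1+0.137)^4 + 29.9965/(1+0.137)^5 + 38.7855/(1+0.137)^6 + 381.6063/(1+0.137)^6 = 256.6233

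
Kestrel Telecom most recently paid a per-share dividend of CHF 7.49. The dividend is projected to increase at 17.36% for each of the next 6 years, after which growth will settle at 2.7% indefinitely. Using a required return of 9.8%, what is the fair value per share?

CHF 218.65

Two-stage DDM. Project D₁…D_6 at 0.1736, terminal growth 0.027, discount at r = 0.098.
D_1 = 8.7903
D_2 = 10.3163
D_3 = 12.1072
D_4 = 14.2090
D_5 = 16.6756
D_6 = 19.5705
Terminal value at t=6: TV = D_7/(r−g) = 20.0989/(0.098−0.027) = 283.0835
P₀ = 8.7903/(1+0.098)^1 + 10.3163/(1+0.098)^2 + 12.1072/(1+0.098)^3 + 14.2090/(1+0.098)^4 + 16.6756/(1+0.098)^5 + 19.5705/(1+0.098)^6 + 283.0835/(1+0.098)^6 = 218.6493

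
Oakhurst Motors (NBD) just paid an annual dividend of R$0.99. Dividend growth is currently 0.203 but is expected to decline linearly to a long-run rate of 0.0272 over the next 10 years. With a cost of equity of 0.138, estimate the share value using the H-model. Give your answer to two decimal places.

H-model: P₀ = D₀[(1+g_L) + H(g_S−g_L)]/(r−g_L), with H = 10/2 = 5.
P₀ = 0.99 × [(1+0.0272) + 5×(0.203−0.0272)] / (0.138−0.0272)
   = 0.99 × 1.9062 / 0.1108 = 17.0319

R$17.03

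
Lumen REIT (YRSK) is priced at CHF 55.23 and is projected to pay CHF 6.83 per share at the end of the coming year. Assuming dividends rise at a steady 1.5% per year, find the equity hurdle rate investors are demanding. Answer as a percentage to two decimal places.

13.87%

Rearranging the constant-growth DDM: r = D₁/P₀ + g.
r = 6.8300 / 55.23 + 0.015 = 0.12366 + 0.015 = 0.13866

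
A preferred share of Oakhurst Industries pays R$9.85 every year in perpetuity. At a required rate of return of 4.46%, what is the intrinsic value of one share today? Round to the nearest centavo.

Zero-growth DDM (perpetuity): P₀ = D/r = 9.85 / 0.0446 = 220.8520

R$220.85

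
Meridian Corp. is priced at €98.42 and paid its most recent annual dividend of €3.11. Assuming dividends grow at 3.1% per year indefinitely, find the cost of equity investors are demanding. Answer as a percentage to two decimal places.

Rearranging the constant-growth DDM: r = D₁/P₀ + g.
D₁ = 3.11 × (1 + 0.031) = 3.2064.
r = 3.2064 / 98.42 + 0.031 = 0.03258 + 0.031 = 0.06358

6.36%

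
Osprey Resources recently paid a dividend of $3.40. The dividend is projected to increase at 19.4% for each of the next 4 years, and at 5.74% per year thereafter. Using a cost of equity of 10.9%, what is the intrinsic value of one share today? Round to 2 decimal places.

$110.03

Two-stage DDM. Project D₁…D_4 at 0.194, terminal growth 0.0574, discount at r = 0.109.
D_1 = 4.0596
D_2 = 4.8472
D_3 = 5.7875
D_4 = 6.9103
Terminal value at t=4: TV = D_5/(r−g) = 7.3069/(0.109−0.0574) = 141.6074
P₀ = 4.0596/(1+0.109)^1 + 4.8472/(1+0.109)^2 + 5.7875/(1+0.109)^3 + 6.9103/(1+0.109)^4 + 141.6074/(1+0.109)^4 = 110.0315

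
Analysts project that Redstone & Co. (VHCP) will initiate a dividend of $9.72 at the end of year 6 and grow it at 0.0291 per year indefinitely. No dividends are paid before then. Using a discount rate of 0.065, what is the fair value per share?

Deferred-dividend DDM. At t=5 the remaining stream is a growing perpetuity with first payment D_6 = 9.72.
V_5 = D_6/(r−g) = 9.72/(0.065−0.0291) = 270.7521
P₀ = V_5/(1+r)^5 = 270.7521/(1+0.065)^5 = 197.6168

$197.62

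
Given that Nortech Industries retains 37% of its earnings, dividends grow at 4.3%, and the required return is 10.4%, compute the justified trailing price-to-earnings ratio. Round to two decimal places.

Payout ratio b = 1 − 0.37 = 0.63.
Justified trailing P/E = b(1+g)/(r−g) = 0.63×(1+0.043)/(0.104−0.043) = 10.7720

10.77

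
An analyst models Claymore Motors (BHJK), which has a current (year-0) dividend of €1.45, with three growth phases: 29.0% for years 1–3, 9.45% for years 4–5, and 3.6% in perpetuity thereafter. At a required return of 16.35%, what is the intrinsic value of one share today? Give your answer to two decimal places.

Three-stage DDM. Project D₁…D_5; terminal Gordon value at t=5 with g = 0.036; discount at r = 0.1635.
D_1 = 1.8705
D_2 = 2.4129
D_3 = 3.1127
D_4 = 3.4068
D_5 = 3.7288
TV_5 = 3.8630/(0.1635−0.036) = 30.2983
P₀ = Σ Dₜ/(1+r)ᵗ + TV_5/(1+r)^5 = 23.1839

€23.18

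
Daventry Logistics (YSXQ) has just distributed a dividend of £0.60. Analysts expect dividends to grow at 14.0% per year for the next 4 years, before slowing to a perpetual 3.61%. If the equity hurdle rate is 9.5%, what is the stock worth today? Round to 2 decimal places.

£15.06

Two-stage DDM. Project D₁…D_4 at 0.14, terminal growth 0.0361, discount at r = 0.095.
D_1 = 0.6840
D_2 = 0.7798
D_3 = 0.8889
D_4 = 1.0134
Terminal value at t=4: TV = D_5/(r−g) = 1.0500/(0.095−0.0361) = 17.8261
P₀ = 0.6840/(1+0.095)^1 + 0.7798/(1+0.095)^2 + 0.8889/(1+0.095)^3 + 1.0134/(1+0.095)^4 + 17.8261/(1+0.095)^4 = 15.0563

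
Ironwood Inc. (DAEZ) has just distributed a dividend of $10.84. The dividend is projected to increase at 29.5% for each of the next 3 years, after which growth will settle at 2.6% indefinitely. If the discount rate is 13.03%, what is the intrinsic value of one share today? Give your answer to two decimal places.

$203.32

Two-stage DDM. Project D₁…D_3 at 0.295, terminal growth 0.026, discount at r = 0.1303.
D_1 = 14.0378
D_2 = 18.1790
D_3 = 23.5417
Terminal value at t=3: TV = D_4/(r−g) = 24.1538/(0.1303−0.026) = 231.5803
P₀ = 14.0378/(1+0.1303)^1 + 18.1790/(1+0.1303)^2 + 23.5417/(1+0.1303)^3 + 231.5803/(1+0.1303)^3 = 203.3204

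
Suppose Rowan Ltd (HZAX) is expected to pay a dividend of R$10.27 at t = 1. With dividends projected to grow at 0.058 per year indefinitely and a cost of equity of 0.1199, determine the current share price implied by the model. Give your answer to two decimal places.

R$165.91

Gordon growth model: P₀ = D₁/(r − g), with D₁ = 10.27 given directly.
P₀ = 10.2700 / (0.1199 − 0.058) = 10.2700 / 0.0619 = 165.9128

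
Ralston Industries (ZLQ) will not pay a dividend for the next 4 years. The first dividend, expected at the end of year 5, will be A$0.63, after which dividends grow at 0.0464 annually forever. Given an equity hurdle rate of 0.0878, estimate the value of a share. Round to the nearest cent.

Deferred-dividend DDM. At t=4 the remaining stream is a growing perpetuity with first payment D_5 = 0.63.
V_4 = D_5/(r−g) = 0.63/(0.0878−0.0464) = 15.2174
P₀ = V_4/(1+r)^4 = 15.2174/(1+0.0878)^4 = 10.8679

A$10.87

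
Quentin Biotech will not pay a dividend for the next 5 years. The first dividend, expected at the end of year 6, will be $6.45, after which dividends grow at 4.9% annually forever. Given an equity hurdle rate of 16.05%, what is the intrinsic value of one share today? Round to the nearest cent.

Deferred-dividend DDM. At t=5 the remaining stream is a growing perpetuity with first payment D_6 = 6.45.
V_5 = D_6/(r−g) = 6.45/(0.1605−0.049) = 57.8475
P₀ = V_5/(1+r)^5 = 57.8475/(1+0.1605)^5 = 27.4827

$27.48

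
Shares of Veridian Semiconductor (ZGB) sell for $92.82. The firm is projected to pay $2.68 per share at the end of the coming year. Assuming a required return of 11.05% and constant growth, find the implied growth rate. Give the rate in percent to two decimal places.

8.16%

From P₀ = D₁/(r − g), the implied growth is g = r − D₁/P₀.
g = 0.1105 − 2.68/92.82 = 0.1105 − 0.02887 = 0.08163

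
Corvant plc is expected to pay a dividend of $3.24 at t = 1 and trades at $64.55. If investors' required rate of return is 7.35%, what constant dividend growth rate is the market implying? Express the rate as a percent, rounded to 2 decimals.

2.33%

From P₀ = D₁/(r − g), the implied growth is g = r − D₁/P₀.
g = 0.0735 − 3.24/64.55 = 0.0735 − 0.05019 = 0.02331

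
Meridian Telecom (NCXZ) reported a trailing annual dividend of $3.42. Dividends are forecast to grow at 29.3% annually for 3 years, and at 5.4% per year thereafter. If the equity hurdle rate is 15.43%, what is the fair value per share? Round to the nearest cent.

Two-stage DDM. Project D₁…D_3 at 0.293, terminal growth 0.054, discount at r = 0.1543.
D_1 = 4.4221
D_2 = 5.7177
D_3 = 7.3930
Terminal value at t=3: TV = D_4/(r−g) = 7.7922/(0.1543−0.054) = 77.6893
P₀ = 4.4221/(1+0.1543)^1 + 5.7177/(1+0.1543)^2 + 7.3930/(1+0.1543)^3 + 77.6893/(1+0.1543)^3 = 63.4424

$63.44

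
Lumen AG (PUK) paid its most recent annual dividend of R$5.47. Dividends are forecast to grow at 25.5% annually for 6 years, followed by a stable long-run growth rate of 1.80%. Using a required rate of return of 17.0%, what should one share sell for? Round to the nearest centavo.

Two-stage DDM. Project D₁…D_6 at 0.255, terminal growth 0.018, discount at r = 0.17.
D_1 = 6.8648
D_2 = 8.6154
D_3 = 10.8123
D_4 = 13.5694
D_5 = 17.0297
D_6 = 21.3722
Terminal value at t=6: TV = D_7/(r−g) = 21.7569/(0.17−0.018) = 143.1376
P₀ = 6.8648/(1+0.17)^1 + 8.6154/(1+0.17)^2 + 10.8123/(1+0.17)^3 + 13.5694/(1+0.17)^4 + 17.0297/(1+0.17)^5 + 21.3722/(1+0.17)^6 + 143.1376/(1+0.17)^6 = 98.0530

R$98.05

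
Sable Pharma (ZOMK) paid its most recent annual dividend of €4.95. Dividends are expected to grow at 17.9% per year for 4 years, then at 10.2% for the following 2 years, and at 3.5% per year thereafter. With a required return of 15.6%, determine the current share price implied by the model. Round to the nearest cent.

€72.41

Three-stage DDM. Project D₁…D_6; terminal Gordon value at t=6 with g = 0.035; discount at r = 0.156.
D_1 = 5.8361
D_2 = 6.8807
D_3 = 8.1123
D_4 = 9.5645
D_5 = 10.5400
D_6 = 11.6151
TV_6 = 12.0216/(0.156−0.035) = 99.3525
P₀ = Σ Dₜ/(1+r)ᵗ + TV_6/(1+r)^6 = 72.4099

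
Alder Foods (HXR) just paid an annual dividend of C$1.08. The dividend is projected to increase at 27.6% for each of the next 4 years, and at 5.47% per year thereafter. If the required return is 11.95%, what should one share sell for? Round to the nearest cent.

Two-stage DDM. Project D₁…D_4 at 0.276, terminal growth 0.0547, discount at r = 0.1195.
D_1 = 1.3781
D_2 = 1.7584
D_3 = 2.2438
D_4 = 2.8630
Terminal value at t=4: TV = D_5/(r−g) = 3.0196/(0.1195−0.0547) = 46.5994
P₀ = 1.3781/(1+0.1195)^1 + 1.7584/(1+0.1195)^2 + 2.2438/(1+0.1195)^3 + 2.8630/(1+0.1195)^4 + 46.5994/(1+0.1195)^4 = 35.7237

C$35.72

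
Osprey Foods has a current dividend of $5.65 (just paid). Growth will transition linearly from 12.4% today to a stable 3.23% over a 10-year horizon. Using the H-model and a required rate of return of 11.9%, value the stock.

H-model: P₀ = D₀[(1+g_L) + H(g_S−g_L)]/(r−g_L), with H = 10/2 = 5.
P₀ = 5.65 × [(1+0.0323) + 5×(0.124−0.0323)] / (0.119−0.0323)
   = 5.65 × 1.4908 / 0.0867 = 97.1513

$97.15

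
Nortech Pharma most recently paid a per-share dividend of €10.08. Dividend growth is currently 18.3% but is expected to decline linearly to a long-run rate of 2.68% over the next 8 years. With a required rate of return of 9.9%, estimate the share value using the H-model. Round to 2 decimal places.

H-model: P₀ = D₀[(1+g_L) + H(g_S−g_L)]/(r−g_L), with H = 8/2 = 4.
P₀ = 10.08 × [(1+0.0268) + 4×(0.183−0.0268)] / (0.099−0.0268)
   = 10.08 × 1.6516 / 0.0722 = 230.5835

€230.58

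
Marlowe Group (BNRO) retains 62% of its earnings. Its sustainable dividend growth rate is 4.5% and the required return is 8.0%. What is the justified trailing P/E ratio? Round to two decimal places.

11.35

Payout ratio b = 1 − 0.62 = 0.38.
Justified trailing P/E = b(1+g)/(r−g) = 0.38×(1+0.045)/(0.08−0.045) = 11.3457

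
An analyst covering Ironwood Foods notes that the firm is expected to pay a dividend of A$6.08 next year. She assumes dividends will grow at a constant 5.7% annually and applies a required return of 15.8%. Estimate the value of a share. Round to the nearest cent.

Gordon growth model: P₀ = D₁/(r − g), with D₁ = 6.08 given directly.
P₀ = 6.0800 / (0.158 − 0.057) = 6.0800 / 0.101 = 60.1980

A$60.20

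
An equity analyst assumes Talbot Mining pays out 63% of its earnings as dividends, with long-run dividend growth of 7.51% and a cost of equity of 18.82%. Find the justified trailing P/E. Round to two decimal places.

5.99

Justified trailing P/E = b(1+g)/(r−g) = 0.63×(1+0.0751)/(0.1882−0.0751) = 5.9886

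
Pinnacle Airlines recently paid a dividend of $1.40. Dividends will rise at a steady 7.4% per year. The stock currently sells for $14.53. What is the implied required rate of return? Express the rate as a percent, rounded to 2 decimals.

Rearranging the constant-growth DDM: r = D₁/P₀ + g.
D₁ = 1.40 × (1 + 0.074) = 1.5036.
r = 1.5036 / 14.53 + 0.074 = 0.10348 + 0.074 = 0.17748

17.75%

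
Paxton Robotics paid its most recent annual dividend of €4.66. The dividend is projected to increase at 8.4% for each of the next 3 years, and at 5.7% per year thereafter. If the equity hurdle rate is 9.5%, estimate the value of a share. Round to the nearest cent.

€139.46

Two-stage DDM. Project D₁…D_3 at 0.084, terminal growth 0.057, discount at r = 0.095.
D_1 = 5.0514
D_2 = 5.4758
D_3 = 5.9357
Terminal value at t=3: TV = D_4/(r−g) = 6.2741/(0.095−0.057) = 165.1069
P₀ = 5.0514/(1+0.095)^1 + 5.4758/(1+0.095)^2 + 5.9357/(1+0.095)^3 + 165.1069/(1+0.095)^3 = 139.4553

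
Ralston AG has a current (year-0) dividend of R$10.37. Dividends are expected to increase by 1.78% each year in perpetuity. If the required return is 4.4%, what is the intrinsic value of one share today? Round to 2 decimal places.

Gordon growth model: P₀ = D₁/(r − g). D₁ = 10.37 × (1 + 0.0178) = 10.5546.
P₀ = 10.5546 / (0.044 − 0.0178) = 10.5546 / 0.0262 = 402.8468

R$402.85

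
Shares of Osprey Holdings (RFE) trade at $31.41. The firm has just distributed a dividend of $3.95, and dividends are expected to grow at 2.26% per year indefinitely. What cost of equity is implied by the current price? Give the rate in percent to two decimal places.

Rearranging the constant-growth DDM: r = D₁/P₀ + g.
D₁ = 3.95 × (1 + 0.0226) = 4.0393.
r = 4.0393 / 31.41 + 0.0226 = 0.12860 + 0.0226 = 0.15120

15.12%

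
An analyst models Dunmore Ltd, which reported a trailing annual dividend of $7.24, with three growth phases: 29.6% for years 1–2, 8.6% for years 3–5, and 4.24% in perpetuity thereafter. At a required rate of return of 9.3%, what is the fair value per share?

Three-stage DDM. Project D₁…D_5; terminal Gordon value at t=5 with g = 0.0424; discount at r = 0.093.
D_1 = 9.3830
D_2 = 12.1604
D_3 = 13.2062
D_4 = 14.3420
D_5 = 15.5754
TV_5 = 16.2358/(0.093−0.0424) = 320.8647
P₀ = Σ Dₜ/(1+r)ᵗ + TV_5/(1+r)^5 = 254.6052

$254.61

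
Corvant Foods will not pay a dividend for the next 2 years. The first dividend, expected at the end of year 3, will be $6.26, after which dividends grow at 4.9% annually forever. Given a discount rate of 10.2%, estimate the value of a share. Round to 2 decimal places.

Deferred-dividend DDM. At t=2 the remaining stream is a growing perpetuity with first payment D_3 = 6.26.
V_2 = D_3/(r−g) = 6.26/(0.102−0.049) = 118.1132
P₀ = V_2/(1+r)^2 = 118.1132/(1+0.102)^2 = 97.2602

$97.26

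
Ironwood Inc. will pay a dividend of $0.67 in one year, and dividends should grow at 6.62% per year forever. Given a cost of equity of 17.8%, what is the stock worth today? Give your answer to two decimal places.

Gordon growth model: P₀ = D₁/(r − g), with D₁ = 0.67 given directly.
P₀ = 0.6700 / (0.178 − 0.0662) = 0.6700 / 0.1118 = 5.9928

$5.99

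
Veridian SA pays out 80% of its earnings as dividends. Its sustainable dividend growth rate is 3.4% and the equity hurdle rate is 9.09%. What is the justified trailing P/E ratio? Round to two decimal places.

14.54

Justified trailing P/E = b(1+g)/(r−g) = 0.80×(1+0.034)/(0.0909−0.034) = 14.5378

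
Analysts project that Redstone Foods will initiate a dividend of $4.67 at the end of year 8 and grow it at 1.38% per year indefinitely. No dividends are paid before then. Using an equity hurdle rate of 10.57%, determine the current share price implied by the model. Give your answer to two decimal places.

Deferred-dividend DDM. At t=7 the remaining stream is a growing perpetuity with first payment D_8 = 4.67.
V_7 = D_8/(r−g) = 4.67/(0.1057−0.0138) = 50.8161
P₀ = V_7/(1+r)^7 = 50.8161/(1+0.1057)^7 = 25.1501

$25.15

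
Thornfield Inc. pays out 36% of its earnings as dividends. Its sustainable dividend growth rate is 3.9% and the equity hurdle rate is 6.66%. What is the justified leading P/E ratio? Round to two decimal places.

Justified leading P/E = b/(r−g) = 0.36/(0.0666−0.039) = 13.0435

13.04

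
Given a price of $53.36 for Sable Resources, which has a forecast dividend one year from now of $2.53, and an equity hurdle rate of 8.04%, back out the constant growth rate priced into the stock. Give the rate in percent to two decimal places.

3.30%

From P₀ = D₁/(r − g), the implied growth is g = r − D₁/P₀.
g = 0.0804 − 2.53/53.36 = 0.0804 − 0.04741 = 0.03299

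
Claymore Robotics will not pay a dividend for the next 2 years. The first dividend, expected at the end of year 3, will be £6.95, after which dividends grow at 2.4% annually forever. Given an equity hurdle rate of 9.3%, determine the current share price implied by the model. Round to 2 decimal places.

Deferred-dividend DDM. At t=2 the remaining stream is a growing perpetuity with first payment D_3 = 6.95.
V_2 = D_3/(r−g) = 6.95/(0.093−0.024) = 100.7246
P₀ = V_2/(1+r)^2 = 100.7246/(1+0.093)^2 = 84.3132

£84.31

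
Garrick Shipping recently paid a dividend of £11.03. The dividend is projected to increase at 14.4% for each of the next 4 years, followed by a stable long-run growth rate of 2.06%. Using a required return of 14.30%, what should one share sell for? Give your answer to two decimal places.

£136.51

Two-stage DDM. Project D₁…D_4 at 0.144, terminal growth 0.0206, discount at r = 0.143.
D_1 = 12.6183
D_2 = 14.4354
D_3 = 16.5140
D_4 = 18.8921
Terminal value at t=4: TV = D_5/(r−g) = 19.2812/(0.143−0.0206) = 157.5265
P₀ = 12.6183/(1+0.143)^1 + 14.4354/(1+0.143)^2 + 16.5140/(1+0.143)^3 + 18.8921/(1+0.143)^4 + 157.5265/(1+0.143)^4 = 136.5096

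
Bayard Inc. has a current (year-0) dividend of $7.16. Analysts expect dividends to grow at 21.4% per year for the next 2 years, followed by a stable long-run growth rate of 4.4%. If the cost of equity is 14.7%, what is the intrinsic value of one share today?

$96.90

Two-stage DDM. Project D₁…D_2 at 0.214, terminal growth 0.044, discount at r = 0.147.
D_1 = 8.6922
D_2 = 10.5524
Terminal value at t=2: TV = D_3/(r−g) = 11.0167/(0.147−0.044) = 106.9581
P₀ = 8.6922/(1+0.147)^1 + 10.5524/(1+0.147)^2 + 106.9581/(1+0.147)^2 = 96.8985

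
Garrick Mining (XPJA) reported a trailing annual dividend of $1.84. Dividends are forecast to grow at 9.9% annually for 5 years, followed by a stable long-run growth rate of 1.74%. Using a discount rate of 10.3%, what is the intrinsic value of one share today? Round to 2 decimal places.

Two-stage DDM. Project D₁…D_5 at 0.099, terminal growth 0.0174, discount at r = 0.103.
D_1 = 2.0222
D_2 = 2.2224
D_3 = 2.4424
D_4 = 2.6842
D_5 = 2.9499
Terminal value at t=5: TV = D_6/(r−g) = 3.0012/(0.103−0.0174) = 35.0610
P₀ = 2.0222/(1+0.103)^1 + 2.2224/(1+0.103)^2 + 2.4424/(1+0.103)^3 + 2.6842/(1+0.103)^4 + 2.9499/(1+0.103)^5 + 35.0610/(1+0.103)^5 = 30.5761

$30.58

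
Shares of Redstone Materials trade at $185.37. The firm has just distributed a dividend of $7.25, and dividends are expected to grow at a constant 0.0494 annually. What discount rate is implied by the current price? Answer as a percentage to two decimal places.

9.04%

Rearranging the constant-growth DDM: r = D₁/P₀ + g.
D₁ = 7.25 × (1 + 0.0494) = 7.6081.
r = 7.6081 / 185.37 + 0.0494 = 0.04104 + 0.0494 = 0.09044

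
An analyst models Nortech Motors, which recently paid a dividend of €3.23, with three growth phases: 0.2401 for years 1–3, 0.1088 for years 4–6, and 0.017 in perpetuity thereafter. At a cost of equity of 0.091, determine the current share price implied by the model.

Three-stage DDM. Project D₁…D_6; terminal Gordon value at t=6 with g = 0.017; discount at r = 0.091.
D_1 = 4.0055
D_2 = 4.9672
D_3 = 6.1599
D_4 = 6.8301
D_5 = 7.5732
D_6 = 8.3972
TV_6 = 8.5399/(0.091−0.017) = 115.4042
P₀ = Σ Dₜ/(1+r)ᵗ + TV_6/(1+r)^6 = 95.7222

€95.72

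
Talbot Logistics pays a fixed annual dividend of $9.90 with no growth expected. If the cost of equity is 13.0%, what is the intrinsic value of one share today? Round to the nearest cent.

$76.15

Zero-growth DDM (perpetuity): P₀ = D/r = 9.90 / 0.13 = 76.1538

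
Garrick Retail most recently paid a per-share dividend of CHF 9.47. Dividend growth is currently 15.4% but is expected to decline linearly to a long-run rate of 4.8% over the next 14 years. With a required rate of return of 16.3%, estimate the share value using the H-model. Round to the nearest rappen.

CHF 147.40

H-model: P₀ = D₀[(1+g_L) + H(g_S−g_L)]/(r−g_L), with H = 14/2 = 7.
P₀ = 9.47 × [(1+0.048) + 7×(0.154−0.048)] / (0.163−0.048)
   = 9.47 × 1.7900 / 0.115 = 147.4026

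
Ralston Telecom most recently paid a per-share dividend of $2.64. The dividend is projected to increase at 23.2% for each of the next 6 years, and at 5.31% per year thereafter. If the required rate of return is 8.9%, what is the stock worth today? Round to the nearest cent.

Two-stage DDM. Project D₁…D_6 at 0.232, terminal growth 0.0531, discount at r = 0.089.
D_1 = 3.2525
D_2 = 4.0071
D_3 = 4.9367
D_4 = 6.0820
D_5 = 7.4930
D_6 = 9.2314
Terminal value at t=6: TV = D_7/(r−g) = 9.7216/(0.089−0.0531) = 270.7967
P₀ = 3.2525/(1+0.089)^1 + 4.0071/(1+0.089)^2 + 4.9367/(1+0.089)^3 + 6.0820/(1+0.089)^4 + 7.4930/(1+0.089)^5 + 9.2314/(1+0.089)^6 + 270.7967/(1+0.089)^6 = 187.2986

$187.30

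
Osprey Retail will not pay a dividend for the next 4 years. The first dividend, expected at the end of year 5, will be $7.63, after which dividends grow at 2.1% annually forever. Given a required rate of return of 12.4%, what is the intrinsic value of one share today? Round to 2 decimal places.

Deferred-dividend DDM. At t=4 the remaining stream is a growing perpetuity with first payment D_5 = 7.63.
V_4 = D_5/(r−g) = 7.63/(0.124−0.021) = 74.0777
P₀ = V_4/(1+r)^4 = 74.0777/(1+0.124)^4 = 46.4111

$46.41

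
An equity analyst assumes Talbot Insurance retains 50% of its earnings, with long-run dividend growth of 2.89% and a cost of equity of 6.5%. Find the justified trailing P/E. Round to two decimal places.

14.25

Payout ratio b = 1 − 0.50 = 0.50.
Justified trailing P/E = b(1+g)/(r−g) = 0.50×(1+0.0289)/(0.065−0.0289) = 14.2507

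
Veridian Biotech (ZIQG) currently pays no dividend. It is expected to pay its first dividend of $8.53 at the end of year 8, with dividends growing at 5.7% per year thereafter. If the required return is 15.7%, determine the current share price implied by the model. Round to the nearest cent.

Deferred-dividend DDM. At t=7 the remaining stream is a growing perpetuity with first payment D_8 = 8.53.
V_7 = D_8/(r−g) = 8.53/(0.157−0.057) = 85.3000
P₀ = V_7/(1+r)^7 = 85.3000/(1+0.157)^7 = 30.7337

$30.73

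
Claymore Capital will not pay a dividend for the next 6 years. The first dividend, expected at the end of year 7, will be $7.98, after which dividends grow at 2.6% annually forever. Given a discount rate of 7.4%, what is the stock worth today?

$108.33

Deferred-dividend DDM. At t=6 the remaining stream is a growing perpetuity with first payment D_7 = 7.98.
V_6 = D_7/(r−g) = 7.98/(0.074−0.026) = 166.2500
P₀ = V_6/(1+r)^6 = 166.2500/(1+0.074)^6 = 108.3268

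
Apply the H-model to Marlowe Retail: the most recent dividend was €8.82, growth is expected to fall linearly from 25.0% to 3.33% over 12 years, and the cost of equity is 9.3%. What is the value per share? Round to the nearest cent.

H-model: P₀ = D₀[(1+g_L) + H(g_S−g_L)]/(r−g_L), with H = 12/2 = 6.
P₀ = 8.82 × [(1+0.0333) + 6×(0.25−0.0333)] / (0.093−0.0333)
   = 8.82 × 2.3335 / 0.0597 = 344.7482

€344.75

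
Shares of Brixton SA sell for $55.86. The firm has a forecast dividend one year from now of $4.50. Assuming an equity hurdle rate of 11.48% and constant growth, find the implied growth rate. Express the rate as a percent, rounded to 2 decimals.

3.42%

From P₀ = D₁/(r − g), the implied growth is g = r − D₁/P₀.
g = 0.1148 − 4.50/55.86 = 0.1148 − 0.08056 = 0.03424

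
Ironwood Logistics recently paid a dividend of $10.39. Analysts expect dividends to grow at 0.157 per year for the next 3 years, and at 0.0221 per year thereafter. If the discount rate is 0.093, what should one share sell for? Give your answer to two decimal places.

$212.63

Two-stage DDM. Project D₁…D_3 at 0.157, terminal growth 0.0221, discount at r = 0.093.
D_1 = 12.0212
D_2 = 13.9086
D_3 = 16.0922
Terminal value at t=3: TV = D_4/(r−g) = 16.4478/(0.093−0.0221) = 231.9865
P₀ = 12.0212/(1+0.093)^1 + 13.9086/(1+0.093)^2 + 16.0922/(1+0.093)^3 + 231.9865/(1+0.093)^3 = 212.6300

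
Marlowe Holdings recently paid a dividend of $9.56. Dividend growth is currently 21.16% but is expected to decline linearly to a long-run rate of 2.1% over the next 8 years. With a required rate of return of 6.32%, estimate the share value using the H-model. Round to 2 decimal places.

H-model: P₀ = D₀[(1+g_L) + H(g_S−g_L)]/(r−g_L), with H = 8/2 = 4.
P₀ = 9.56 × [(1+0.021) + 4×(0.2116−0.021)] / (0.0632−0.021)
   = 9.56 × 1.7834 / 0.0422 = 404.0119

$404.01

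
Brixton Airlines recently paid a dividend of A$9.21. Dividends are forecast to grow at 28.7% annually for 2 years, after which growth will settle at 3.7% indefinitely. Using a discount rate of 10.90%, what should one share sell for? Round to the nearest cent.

A$201.74

Two-stage DDM. Project D₁…D_2 at 0.287, terminal growth 0.037, discount at r = 0.109.
D_1 = 11.8533
D_2 = 15.2552
Terminal value at t=2: TV = D_3/(r−g) = 15.8196/(0.109−0.037) = 219.7167
P₀ = 11.8533/(1+0.109)^1 + 15.2552/(1+0.109)^2 + 219.7167/(1+0.109)^2 = 201.7407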